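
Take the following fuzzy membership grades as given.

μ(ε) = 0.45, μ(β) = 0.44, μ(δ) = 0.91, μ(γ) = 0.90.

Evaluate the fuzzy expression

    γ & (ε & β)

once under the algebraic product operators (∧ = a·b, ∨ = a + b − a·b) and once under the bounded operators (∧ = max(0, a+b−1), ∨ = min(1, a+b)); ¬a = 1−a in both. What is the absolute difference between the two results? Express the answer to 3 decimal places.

Under algebraic product:
  ε & β = a·b on (0.4500, 0.4400) = 0.1980
  γ & (ε & β) = a·b on (0.9000, 0.1980) = 0.1782
  → value = 0.1782
Under bounded:
  ε & β = max(0, a+b−1) on (0.45, 0.44) = 0.00
  γ & (ε & β) = max(0, a+b−1) on (0.90, 0.00) = 0.00
  → value = 0.0000
|0.1782 − 0.0000| = 0.178

0.178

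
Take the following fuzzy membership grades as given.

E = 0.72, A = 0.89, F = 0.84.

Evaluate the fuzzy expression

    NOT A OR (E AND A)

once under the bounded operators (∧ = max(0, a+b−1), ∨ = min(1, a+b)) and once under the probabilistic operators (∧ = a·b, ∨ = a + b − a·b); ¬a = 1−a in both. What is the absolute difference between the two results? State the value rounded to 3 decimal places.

0.040

Under bounded:
  NOT A = 1 − 0.89 = 0.11
  E AND A = max(0, a+b−1) on (0.72, 0.89) = 0.61
  NOT A OR (E AND A) = min(1, a+b) on (0.11, 0.61) = 0.72
  → value = 0.7200
Under probabilistic:
  NOT A = 1 − 0.8900 = 0.1100
  E AND A = a·b on (0.7200, 0.8900) = 0.6408
  NOT A OR (E AND A) = a + b − a·b on (0.1100, 0.6408) = 0.6803
  → value = 0.6803
|0.7200 − 0.6803| = 0.040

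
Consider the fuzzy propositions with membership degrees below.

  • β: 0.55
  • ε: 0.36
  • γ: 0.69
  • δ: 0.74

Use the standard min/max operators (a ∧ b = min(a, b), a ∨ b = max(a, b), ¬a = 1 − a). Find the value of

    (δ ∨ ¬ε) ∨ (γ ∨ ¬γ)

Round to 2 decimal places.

¬ε = 1 − 0.36 = 0.64
δ ∨ ¬ε = max(a, b) on (0.74, 0.64) = 0.74
¬γ = 1 − 0.69 = 0.31
γ ∨ ¬γ = max(a, b) on (0.69, 0.31) = 0.69
(δ ∨ ¬ε) ∨ (γ ∨ ¬γ) = max(a, b) on (0.74, 0.69) = 0.74

0.74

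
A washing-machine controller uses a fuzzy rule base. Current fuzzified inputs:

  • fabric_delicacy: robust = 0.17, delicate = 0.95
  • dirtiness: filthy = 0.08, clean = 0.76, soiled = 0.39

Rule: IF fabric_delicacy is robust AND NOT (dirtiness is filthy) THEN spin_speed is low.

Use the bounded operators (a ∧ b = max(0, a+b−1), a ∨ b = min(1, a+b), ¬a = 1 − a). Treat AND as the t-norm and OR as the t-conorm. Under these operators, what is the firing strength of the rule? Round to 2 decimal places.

firing strength: robust=0.17, ¬filthy=1−0.08=0.92; AND[max(0, a+b−1)] → w = 0.09

0.09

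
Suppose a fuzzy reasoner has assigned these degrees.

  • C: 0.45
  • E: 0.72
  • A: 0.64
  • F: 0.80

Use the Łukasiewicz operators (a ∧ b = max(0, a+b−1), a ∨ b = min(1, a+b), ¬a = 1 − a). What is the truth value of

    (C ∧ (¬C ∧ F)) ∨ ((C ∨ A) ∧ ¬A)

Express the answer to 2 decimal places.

¬C = 1 − 0.45 = 0.55
¬C ∧ F = max(0, a+b−1) on (0.55, 0.80) = 0.35
C ∧ (¬C ∧ F) = max(0, a+b−1) on (0.45, 0.35) = 0.00
C ∨ A = min(1, a+b) on (0.45, 0.64) = 1.00
¬A = 1 − 0.64 = 0.36
(C ∨ A) ∧ ¬A = max(0, a+b−1) on (1.00, 0.36) = 0.36
(C ∧ (¬C ∧ F)) ∨ ((C ∨ A) ∧ ¬A) = min(1, a+b) on (0.00, 0.36) = 0.36

0.36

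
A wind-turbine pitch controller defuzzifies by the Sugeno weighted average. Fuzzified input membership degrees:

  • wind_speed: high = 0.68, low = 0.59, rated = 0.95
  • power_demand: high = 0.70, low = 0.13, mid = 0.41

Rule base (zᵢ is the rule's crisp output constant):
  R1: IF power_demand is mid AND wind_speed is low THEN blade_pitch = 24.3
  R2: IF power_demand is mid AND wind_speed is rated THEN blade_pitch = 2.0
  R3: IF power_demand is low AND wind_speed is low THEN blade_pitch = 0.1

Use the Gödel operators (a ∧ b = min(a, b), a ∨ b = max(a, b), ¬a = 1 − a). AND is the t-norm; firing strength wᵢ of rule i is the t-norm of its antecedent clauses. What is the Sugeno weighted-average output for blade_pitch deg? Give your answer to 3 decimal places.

R1 (z=24.3): mid=0.41, low=0.59; AND[min(a, b)] → w = 0.41
R2 (z=2.0): mid=0.41, rated=0.95; AND[min(a, b)] → w = 0.41
R3 (z=0.1): low=0.13, low=0.59; AND[min(a, b)] → w = 0.13
Weighted average = (0.41·24.3 + 0.41·2.0 + 0.13·0.1) / (0.41 + 0.41 + 0.13)
  = 10.7960 / 0.9500 = 11.364

11.364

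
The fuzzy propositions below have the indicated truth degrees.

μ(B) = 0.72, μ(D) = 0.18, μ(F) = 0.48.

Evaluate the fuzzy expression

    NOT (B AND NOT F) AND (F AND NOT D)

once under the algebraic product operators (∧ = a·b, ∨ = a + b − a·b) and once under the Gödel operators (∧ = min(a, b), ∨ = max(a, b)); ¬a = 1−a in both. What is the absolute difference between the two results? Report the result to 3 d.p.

0.234

Under algebraic product:
  NOT F = 1 − 0.4800 = 0.5200
  B AND NOT F = a·b on (0.7200, 0.5200) = 0.3744
  NOT (B AND NOT F) = 1 − 0.3744 = 0.6256
  NOT D = 1 − 0.1800 = 0.8200
  F AND NOT D = a·b on (0.4800, 0.8200) = 0.3936
  NOT (B AND NOT F) AND (F AND NOT D) = a·b on (0.6256, 0.3936) = 0.2462
  → value = 0.2462
Under Gödel:
  NOT F = 1 − 0.48 = 0.52
  B AND NOT F = min(a, b) on (0.72, 0.52) = 0.52
  NOT (B AND NOT F) = 1 − 0.52 = 0.48
  NOT D = 1 − 0.18 = 0.82
  F AND NOT D = min(a, b) on (0.48, 0.82) = 0.48
  NOT (B AND NOT F) AND (F AND NOT D) = min(a, b) on (0.48, 0.48) = 0.48
  → value = 0.4800
|0.2462 − 0.4800| = 0.234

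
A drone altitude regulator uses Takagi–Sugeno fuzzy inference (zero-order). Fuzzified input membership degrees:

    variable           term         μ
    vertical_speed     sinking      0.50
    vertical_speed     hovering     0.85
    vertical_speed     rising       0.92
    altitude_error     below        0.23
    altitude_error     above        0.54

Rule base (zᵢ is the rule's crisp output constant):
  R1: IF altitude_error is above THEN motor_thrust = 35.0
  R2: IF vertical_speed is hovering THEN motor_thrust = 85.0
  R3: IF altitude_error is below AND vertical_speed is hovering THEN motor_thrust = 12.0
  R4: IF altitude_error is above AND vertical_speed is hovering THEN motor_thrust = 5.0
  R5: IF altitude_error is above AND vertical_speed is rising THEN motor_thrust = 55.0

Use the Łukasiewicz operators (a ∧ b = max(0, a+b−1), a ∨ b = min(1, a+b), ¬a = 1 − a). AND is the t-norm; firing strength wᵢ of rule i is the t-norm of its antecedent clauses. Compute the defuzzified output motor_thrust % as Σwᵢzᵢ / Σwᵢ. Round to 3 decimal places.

51.448

R1 (z=35.0): above=0.54 → w = 0.54
R2 (z=85.0): hovering=0.85 → w = 0.85
R3 (z=12.0): below=0.23, hovering=0.85; AND[max(0, a+b−1)] → w = 0.08
R4 (z=5.0): above=0.54, hovering=0.85; AND[max(0, a+b−1)] → w = 0.39
R5 (z=55.0): above=0.54, rising=0.92; AND[max(0, a+b−1)] → w = 0.46
Weighted average = (0.54·35.0 + 0.85·85.0 + 0.08·12.0 + 0.39·5.0 + 0.46·55.0) / (0.54 + 0.85 + 0.08 + 0.39 + 0.46)
  = 119.3600 / 2.3200 = 51.448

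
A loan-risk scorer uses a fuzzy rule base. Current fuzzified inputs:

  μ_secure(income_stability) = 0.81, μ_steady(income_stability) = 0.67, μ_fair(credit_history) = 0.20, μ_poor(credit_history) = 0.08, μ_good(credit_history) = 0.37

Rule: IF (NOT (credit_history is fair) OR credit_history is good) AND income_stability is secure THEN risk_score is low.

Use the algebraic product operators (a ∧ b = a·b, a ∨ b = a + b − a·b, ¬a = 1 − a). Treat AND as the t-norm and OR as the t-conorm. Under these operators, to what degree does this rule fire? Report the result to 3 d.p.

0.708

firing strength: (¬fair=1−0.20=0.80 OR good=0.37) = 0.8740; AND[a·b] with secure=0.81 → w = 0.7079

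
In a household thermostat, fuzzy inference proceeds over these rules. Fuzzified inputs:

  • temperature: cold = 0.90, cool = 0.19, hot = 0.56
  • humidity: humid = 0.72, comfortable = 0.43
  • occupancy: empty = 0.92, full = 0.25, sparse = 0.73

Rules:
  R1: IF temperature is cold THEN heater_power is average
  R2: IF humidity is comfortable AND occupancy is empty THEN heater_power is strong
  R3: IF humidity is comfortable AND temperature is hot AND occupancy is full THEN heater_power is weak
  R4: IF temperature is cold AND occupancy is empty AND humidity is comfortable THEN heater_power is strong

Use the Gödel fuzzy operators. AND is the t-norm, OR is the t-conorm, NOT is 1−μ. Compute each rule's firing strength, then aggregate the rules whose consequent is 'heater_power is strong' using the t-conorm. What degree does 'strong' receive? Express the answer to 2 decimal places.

0.43

R1: cold=0.90 → w = 0.90
R2: comfortable=0.43, empty=0.92; AND[min(a, b)] → w = 0.43
R3: comfortable=0.43, hot=0.56, full=0.25; AND[min(a, b)] → w = 0.25
R4: cold=0.90, empty=0.92, comfortable=0.43; AND[min(a, b)] → w = 0.43
Rules with consequent 'strong': {R2, R4} → strengths 0.43, 0.43
Aggregate via t-conorm [max(a, b)]: 0.43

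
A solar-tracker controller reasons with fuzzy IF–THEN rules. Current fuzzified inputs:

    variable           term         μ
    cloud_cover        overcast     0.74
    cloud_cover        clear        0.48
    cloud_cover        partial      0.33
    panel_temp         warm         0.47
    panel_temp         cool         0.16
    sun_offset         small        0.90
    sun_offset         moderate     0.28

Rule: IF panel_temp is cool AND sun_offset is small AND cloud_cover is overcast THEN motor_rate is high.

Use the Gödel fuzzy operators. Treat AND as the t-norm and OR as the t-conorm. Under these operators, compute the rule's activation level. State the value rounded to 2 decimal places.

firing strength: cool=0.16, small=0.90, overcast=0.74; AND[min(a, b)] → w = 0.16

0.16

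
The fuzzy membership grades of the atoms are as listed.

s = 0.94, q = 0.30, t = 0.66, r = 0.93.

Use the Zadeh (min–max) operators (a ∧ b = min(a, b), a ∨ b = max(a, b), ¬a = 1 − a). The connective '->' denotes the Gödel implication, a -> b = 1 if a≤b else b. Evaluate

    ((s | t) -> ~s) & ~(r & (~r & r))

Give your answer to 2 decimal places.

0.06

s | t = max(a, b) on (0.94, 0.66) = 0.94
~s = 1 − 0.94 = 0.06
(s | t) -> ~s  [Gödel: 1 if a≤b else b] with a=0.94, b=0.06 → 0.06
~r = 1 − 0.93 = 0.07
~r & r = min(a, b) on (0.07, 0.93) = 0.07
r & (~r & r) = min(a, b) on (0.93, 0.07) = 0.07
~(r & (~r & r)) = 1 − 0.07 = 0.93
((s | t) -> ~s) & ~(r & (~r & r)) = min(a, b) on (0.06, 0.93) = 0.06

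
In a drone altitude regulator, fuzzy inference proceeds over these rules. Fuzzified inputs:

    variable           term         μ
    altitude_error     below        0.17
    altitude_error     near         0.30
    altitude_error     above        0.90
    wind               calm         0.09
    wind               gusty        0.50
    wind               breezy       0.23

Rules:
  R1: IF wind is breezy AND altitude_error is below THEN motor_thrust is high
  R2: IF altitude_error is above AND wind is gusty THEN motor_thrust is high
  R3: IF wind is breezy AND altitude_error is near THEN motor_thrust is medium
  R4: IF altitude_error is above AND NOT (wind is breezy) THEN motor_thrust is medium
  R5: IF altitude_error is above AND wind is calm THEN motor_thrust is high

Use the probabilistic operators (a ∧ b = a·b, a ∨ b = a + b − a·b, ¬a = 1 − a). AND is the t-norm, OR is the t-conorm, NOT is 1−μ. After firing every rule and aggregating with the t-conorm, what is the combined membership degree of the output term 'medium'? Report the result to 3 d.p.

0.714

R1: breezy=0.23, below=0.17; AND[a·b] → w = 0.0391
R2: above=0.90, gusty=0.50; AND[a·b] → w = 0.4500
R3: breezy=0.23, near=0.30; AND[a·b] → w = 0.0690
R4: above=0.90, ¬breezy=1−0.23=0.77; AND[a·b] → w = 0.6930
R5: above=0.90, calm=0.09; AND[a·b] → w = 0.0810
Rules with consequent 'medium': {R3, R4} → strengths 0.0690, 0.6930
Aggregate via t-conorm [a + b − a·b]: 0.7142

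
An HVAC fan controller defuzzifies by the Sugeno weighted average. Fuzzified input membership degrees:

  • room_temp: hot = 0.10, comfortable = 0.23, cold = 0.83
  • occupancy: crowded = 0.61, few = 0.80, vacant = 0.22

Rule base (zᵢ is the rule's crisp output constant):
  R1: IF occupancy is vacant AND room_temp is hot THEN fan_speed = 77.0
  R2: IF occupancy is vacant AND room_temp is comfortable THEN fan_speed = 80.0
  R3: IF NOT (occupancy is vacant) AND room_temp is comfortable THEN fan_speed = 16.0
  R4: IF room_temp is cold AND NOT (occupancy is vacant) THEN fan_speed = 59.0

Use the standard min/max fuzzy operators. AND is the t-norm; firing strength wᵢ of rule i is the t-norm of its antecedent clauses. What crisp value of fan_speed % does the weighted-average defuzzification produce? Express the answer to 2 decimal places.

R1 (z=77.0): vacant=0.22, hot=0.10; AND[min(a, b)] → w = 0.10
R2 (z=80.0): vacant=0.22, comfortable=0.23; AND[min(a, b)] → w = 0.22
R3 (z=16.0): ¬vacant=1−0.22=0.78, comfortable=0.23; AND[min(a, b)] → w = 0.23
R4 (z=59.0): cold=0.83, ¬vacant=1−0.22=0.78; AND[min(a, b)] → w = 0.78
Weighted average = (0.10·77.0 + 0.22·80.0 + 0.23·16.0 + 0.78·59.0) / (0.10 + 0.22 + 0.23 + 0.78)
  = 75.0000 / 1.3300 = 56.39

56.39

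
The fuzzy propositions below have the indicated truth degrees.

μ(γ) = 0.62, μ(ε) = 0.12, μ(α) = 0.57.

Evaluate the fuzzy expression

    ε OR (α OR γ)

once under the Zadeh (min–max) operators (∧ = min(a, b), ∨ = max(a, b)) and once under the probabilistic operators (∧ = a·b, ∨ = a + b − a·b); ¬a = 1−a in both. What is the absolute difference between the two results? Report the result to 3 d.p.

0.236

Under Zadeh (min–max):
  α OR γ = max(a, b) on (0.57, 0.62) = 0.62
  ε OR (α OR γ) = max(a, b) on (0.12, 0.62) = 0.62
  → value = 0.6200
Under probabilistic:
  α OR γ = a + b − a·b on (0.5700, 0.6200) = 0.8366
  ε OR (α OR γ) = a + b − a·b on (0.1200, 0.8366) = 0.8562
  → value = 0.8562
|0.6200 − 0.8562| = 0.236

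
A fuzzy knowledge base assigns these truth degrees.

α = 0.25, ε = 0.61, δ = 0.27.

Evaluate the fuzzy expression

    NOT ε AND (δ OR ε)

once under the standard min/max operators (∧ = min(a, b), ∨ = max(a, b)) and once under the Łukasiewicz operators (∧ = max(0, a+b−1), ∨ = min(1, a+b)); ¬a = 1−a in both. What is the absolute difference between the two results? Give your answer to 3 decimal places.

Under standard min/max:
  NOT ε = 1 − 0.61 = 0.39
  δ OR ε = max(a, b) on (0.27, 0.61) = 0.61
  NOT ε AND (δ OR ε) = min(a, b) on (0.39, 0.61) = 0.39
  → value = 0.3900
Under Łukasiewicz:
  NOT ε = 1 − 0.61 = 0.39
  δ OR ε = min(1, a+b) on (0.27, 0.61) = 0.88
  NOT ε AND (δ OR ε) = max(0, a+b−1) on (0.39, 0.88) = 0.27
  → value = 0.2700
|0.3900 − 0.2700| = 0.120

0.120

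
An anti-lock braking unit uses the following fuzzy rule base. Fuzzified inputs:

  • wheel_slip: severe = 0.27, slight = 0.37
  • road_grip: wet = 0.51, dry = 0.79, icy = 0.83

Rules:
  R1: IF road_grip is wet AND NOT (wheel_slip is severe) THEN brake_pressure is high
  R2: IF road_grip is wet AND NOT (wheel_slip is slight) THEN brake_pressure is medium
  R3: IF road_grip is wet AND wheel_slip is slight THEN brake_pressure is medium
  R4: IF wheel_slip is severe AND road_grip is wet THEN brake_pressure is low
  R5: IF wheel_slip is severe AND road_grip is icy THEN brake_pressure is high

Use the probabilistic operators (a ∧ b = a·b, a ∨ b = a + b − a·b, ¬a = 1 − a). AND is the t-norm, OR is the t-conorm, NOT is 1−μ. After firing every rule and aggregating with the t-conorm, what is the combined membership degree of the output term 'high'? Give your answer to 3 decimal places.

0.513

R1: wet=0.51, ¬severe=1−0.27=0.73; AND[a·b] → w = 0.3723
R2: wet=0.51, ¬slight=1−0.37=0.63; AND[a·b] → w = 0.3213
R3: wet=0.51, slight=0.37; AND[a·b] → w = 0.1887
R4: severe=0.27, wet=0.51; AND[a·b] → w = 0.1377
R5: severe=0.27, icy=0.83; AND[a·b] → w = 0.2241
Rules with consequent 'high': {R1, R5} → strengths 0.3723, 0.2241
Aggregate via t-conorm [a + b − a·b]: 0.5130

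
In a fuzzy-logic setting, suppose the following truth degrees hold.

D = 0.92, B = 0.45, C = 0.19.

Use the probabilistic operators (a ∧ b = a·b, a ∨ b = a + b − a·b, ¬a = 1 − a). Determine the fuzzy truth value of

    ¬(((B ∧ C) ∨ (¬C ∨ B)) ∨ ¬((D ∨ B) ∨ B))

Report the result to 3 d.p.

0.093

B ∧ C = a·b on (0.4500, 0.1900) = 0.0855
¬C = 1 − 0.1900 = 0.8100
¬C ∨ B = a + b − a·b on (0.8100, 0.4500) = 0.8955
(B ∧ C) ∨ (¬C ∨ B) = a + b − a·b on (0.0855, 0.8955) = 0.9044
D ∨ B = a + b − a·b on (0.9200, 0.4500) = 0.9560
(D ∨ B) ∨ B = a + b − a·b on (0.9560, 0.4500) = 0.9758
¬((D ∨ B) ∨ B) = 1 − 0.9758 = 0.0242
((B ∧ C) ∨ (¬C ∨ B)) ∨ ¬((D ∨ B) ∨ B) = a + b − a·b on (0.9044, 0.0242) = 0.9067
¬(((B ∧ C) ∨ (¬C ∨ B)) ∨ ¬((D ∨ B) ∨ B)) = 1 − 0.9067 = 0.0933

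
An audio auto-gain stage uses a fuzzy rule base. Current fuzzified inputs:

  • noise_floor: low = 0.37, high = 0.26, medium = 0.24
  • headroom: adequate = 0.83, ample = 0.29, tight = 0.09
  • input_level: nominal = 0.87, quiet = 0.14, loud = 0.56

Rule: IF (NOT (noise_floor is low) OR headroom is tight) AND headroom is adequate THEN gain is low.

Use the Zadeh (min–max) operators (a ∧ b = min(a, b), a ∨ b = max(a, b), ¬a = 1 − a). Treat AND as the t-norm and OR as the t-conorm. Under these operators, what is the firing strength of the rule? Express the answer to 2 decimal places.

firing strength: (¬low=1−0.37=0.63 OR tight=0.09) = 0.63; AND[min(a, b)] with adequate=0.83 → w = 0.63

0.63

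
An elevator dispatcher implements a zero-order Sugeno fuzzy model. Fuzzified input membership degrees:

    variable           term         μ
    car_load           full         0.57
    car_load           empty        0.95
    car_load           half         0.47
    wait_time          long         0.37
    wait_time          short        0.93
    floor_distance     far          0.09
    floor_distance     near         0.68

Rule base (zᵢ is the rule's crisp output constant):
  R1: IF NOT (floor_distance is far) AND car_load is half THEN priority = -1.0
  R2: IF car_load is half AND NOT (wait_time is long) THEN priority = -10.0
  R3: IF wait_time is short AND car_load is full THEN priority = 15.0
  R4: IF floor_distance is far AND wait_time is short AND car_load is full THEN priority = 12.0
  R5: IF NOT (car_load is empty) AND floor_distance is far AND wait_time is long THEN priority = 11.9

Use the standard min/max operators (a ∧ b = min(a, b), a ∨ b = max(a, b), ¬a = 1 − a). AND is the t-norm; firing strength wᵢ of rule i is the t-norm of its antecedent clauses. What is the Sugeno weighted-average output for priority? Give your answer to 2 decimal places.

3.06

R1 (z=-1.0): ¬far=1−0.09=0.91, half=0.47; AND[min(a, b)] → w = 0.47
R2 (z=-10.0): half=0.47, ¬long=1−0.37=0.63; AND[min(a, b)] → w = 0.47
R3 (z=15.0): short=0.93, full=0.57; AND[min(a, b)] → w = 0.57
R4 (z=12.0): far=0.09, short=0.93, full=0.57; AND[min(a, b)] → w = 0.09
R5 (z=11.9): ¬empty=1−0.95=0.05, far=0.09, long=0.37; AND[min(a, b)] → w = 0.05
Weighted average = (0.47·-1.0 + 0.47·-10.0 + 0.57·15.0 + 0.09·12.0 + 0.05·11.9) / (0.47 + 0.47 + 0.57 + 0.09 + 0.05)
  = 5.0550 / 1.6500 = 3.06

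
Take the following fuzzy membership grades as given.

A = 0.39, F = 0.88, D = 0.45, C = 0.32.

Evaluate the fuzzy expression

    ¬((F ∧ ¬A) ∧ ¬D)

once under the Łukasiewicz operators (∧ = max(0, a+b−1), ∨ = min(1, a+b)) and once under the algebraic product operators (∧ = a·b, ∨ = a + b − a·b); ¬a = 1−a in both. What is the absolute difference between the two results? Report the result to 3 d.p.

Under Łukasiewicz:
  ¬A = 1 − 0.39 = 0.61
  F ∧ ¬A = max(0, a+b−1) on (0.88, 0.61) = 0.49
  ¬D = 1 − 0.45 = 0.55
  (F ∧ ¬A) ∧ ¬D = max(0, a+b−1) on (0.49, 0.55) = 0.04
  ¬((F ∧ ¬A) ∧ ¬D) = 1 − 0.04 = 0.96
  → value = 0.9600
Under algebraic product:
  ¬A = 1 − 0.3900 = 0.6100
  F ∧ ¬A = a·b on (0.8800, 0.6100) = 0.5368
  ¬D = 1 − 0.4500 = 0.5500
  (F ∧ ¬A) ∧ ¬D = a·b on (0.5368, 0.5500) = 0.2952
  ¬((F ∧ ¬A) ∧ ¬D) = 1 − 0.2952 = 0.7048
  → value = 0.7048
|0.9600 − 0.7048| = 0.255

0.255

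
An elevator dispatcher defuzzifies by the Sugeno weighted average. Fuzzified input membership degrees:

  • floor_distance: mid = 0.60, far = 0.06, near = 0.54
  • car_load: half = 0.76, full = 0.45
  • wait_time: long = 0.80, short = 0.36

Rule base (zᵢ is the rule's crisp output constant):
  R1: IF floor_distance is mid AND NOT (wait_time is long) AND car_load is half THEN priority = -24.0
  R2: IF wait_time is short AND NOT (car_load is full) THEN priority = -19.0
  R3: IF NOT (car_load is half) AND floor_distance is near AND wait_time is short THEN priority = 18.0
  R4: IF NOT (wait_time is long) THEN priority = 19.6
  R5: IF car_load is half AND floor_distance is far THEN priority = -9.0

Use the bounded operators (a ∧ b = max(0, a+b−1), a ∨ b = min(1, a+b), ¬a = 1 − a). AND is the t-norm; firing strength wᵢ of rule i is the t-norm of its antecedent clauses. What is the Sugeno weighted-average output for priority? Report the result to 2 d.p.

19.60

R1 (z=-24.0): mid=0.60, ¬long=1−0.80=0.20, half=0.76; AND[max(0, a+b−1)] → w = 0.00
R2 (z=-19.0): short=0.36, ¬full=1−0.45=0.55; AND[max(0, a+b−1)] → w = 0.00
R3 (z=18.0): ¬half=1−0.76=0.24, near=0.54, short=0.36; AND[max(0, a+b−1)] → w = 0.00
R4 (z=19.6): ¬long=1−0.80=0.20 → w = 0.20
R5 (z=-9.0): half=0.76, far=0.06; AND[max(0, a+b−1)] → w = 0.00
Weighted average = (0.00·-24.0 + 0.00·-19.0 + 0.00·18.0 + 0.20·19.6 + 0.00·-9.0) / (0.00 + 0.00 + 0.00 + 0.20 + 0.00)
  = 3.9200 / 0.2000 = 19.60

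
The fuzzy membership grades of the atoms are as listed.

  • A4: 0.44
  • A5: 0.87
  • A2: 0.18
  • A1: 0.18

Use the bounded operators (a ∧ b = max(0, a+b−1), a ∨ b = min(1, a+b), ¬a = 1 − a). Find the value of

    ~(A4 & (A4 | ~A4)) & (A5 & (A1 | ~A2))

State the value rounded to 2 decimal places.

0.43

~A4 = 1 − 0.44 = 0.56
A4 | ~A4 = min(1, a+b) on (0.44, 0.56) = 1.00
A4 & (A4 | ~A4) = max(0, a+b−1) on (0.44, 1.00) = 0.44
~(A4 & (A4 | ~A4)) = 1 − 0.44 = 0.56
~A2 = 1 − 0.18 = 0.82
A1 | ~A2 = min(1, a+b) on (0.18, 0.82) = 1.00
A5 & (A1 | ~A2) = max(0, a+b−1) on (0.87, 1.00) = 0.87
~(A4 & (A4 | ~A4)) & (A5 & (A1 | ~A2)) = max(0, a+b−1) on (0.56, 0.87) = 0.43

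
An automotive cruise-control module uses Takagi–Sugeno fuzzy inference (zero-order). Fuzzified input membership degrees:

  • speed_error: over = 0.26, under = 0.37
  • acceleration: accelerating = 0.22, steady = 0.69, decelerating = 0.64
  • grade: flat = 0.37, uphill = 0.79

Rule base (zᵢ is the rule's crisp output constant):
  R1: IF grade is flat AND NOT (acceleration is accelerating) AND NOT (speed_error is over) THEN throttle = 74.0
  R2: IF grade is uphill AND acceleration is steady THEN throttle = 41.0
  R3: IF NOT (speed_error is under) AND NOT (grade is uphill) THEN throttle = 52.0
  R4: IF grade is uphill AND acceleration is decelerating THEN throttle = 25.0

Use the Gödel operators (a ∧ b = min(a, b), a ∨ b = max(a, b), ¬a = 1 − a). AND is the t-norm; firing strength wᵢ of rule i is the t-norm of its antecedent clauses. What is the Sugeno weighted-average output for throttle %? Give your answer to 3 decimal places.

43.241

R1 (z=74.0): flat=0.37, ¬accelerating=1−0.22=0.78, ¬over=1−0.26=0.74; AND[min(a, b)] → w = 0.37
R2 (z=41.0): uphill=0.79, steady=0.69; AND[min(a, b)] → w = 0.69
R3 (z=52.0): ¬under=1−0.37=0.63, ¬uphill=1−0.79=0.21; AND[min(a, b)] → w = 0.21
R4 (z=25.0): uphill=0.79, decelerating=0.64; AND[min(a, b)] → w = 0.64
Weighted average = (0.37·74.0 + 0.69·41.0 + 0.21·52.0 + 0.64·25.0) / (0.37 + 0.69 + 0.21 + 0.64)
  = 82.5900 / 1.9100 = 43.241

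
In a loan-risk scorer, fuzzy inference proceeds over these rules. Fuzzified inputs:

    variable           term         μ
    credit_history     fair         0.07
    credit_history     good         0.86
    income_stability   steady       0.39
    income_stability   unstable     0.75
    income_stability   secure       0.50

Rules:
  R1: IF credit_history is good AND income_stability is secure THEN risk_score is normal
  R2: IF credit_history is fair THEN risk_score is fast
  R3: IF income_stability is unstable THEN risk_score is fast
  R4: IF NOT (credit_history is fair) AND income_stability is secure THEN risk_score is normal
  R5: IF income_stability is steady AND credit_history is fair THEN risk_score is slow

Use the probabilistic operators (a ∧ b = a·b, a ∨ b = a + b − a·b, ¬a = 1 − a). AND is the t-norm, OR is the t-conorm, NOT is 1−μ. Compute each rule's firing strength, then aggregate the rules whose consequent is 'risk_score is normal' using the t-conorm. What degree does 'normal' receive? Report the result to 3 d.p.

0.695

R1: good=0.86, secure=0.50; AND[a·b] → w = 0.4300
R2: fair=0.07 → w = 0.0700
R3: unstable=0.75 → w = 0.7500
R4: ¬fair=1−0.07=0.93, secure=0.50; AND[a·b] → w = 0.4650
R5: steady=0.39, fair=0.07; AND[a·b] → w = 0.0273
Rules with consequent 'normal': {R1, R4} → strengths 0.4300, 0.4650
Aggregate via t-conorm [a + b − a·b]: 0.6951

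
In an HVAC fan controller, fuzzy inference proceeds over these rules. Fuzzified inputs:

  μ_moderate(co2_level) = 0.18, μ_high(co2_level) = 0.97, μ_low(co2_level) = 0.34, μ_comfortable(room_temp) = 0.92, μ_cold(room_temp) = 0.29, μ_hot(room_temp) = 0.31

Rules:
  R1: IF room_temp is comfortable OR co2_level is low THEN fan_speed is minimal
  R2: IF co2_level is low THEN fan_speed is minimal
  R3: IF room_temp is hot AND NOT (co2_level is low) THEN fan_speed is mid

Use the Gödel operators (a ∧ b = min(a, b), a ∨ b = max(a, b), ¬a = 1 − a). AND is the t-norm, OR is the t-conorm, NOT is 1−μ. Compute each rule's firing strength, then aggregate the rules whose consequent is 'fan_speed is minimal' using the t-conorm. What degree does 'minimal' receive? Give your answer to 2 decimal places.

R1: comfortable=0.92, low=0.34; OR[max(a, b)] → w = 0.92
R2: low=0.34 → w = 0.34
R3: hot=0.31, ¬low=1−0.34=0.66; AND[min(a, b)] → w = 0.31
Rules with consequent 'minimal': {R1, R2} → strengths 0.92, 0.34
Aggregate via t-conorm [max(a, b)]: 0.92

0.92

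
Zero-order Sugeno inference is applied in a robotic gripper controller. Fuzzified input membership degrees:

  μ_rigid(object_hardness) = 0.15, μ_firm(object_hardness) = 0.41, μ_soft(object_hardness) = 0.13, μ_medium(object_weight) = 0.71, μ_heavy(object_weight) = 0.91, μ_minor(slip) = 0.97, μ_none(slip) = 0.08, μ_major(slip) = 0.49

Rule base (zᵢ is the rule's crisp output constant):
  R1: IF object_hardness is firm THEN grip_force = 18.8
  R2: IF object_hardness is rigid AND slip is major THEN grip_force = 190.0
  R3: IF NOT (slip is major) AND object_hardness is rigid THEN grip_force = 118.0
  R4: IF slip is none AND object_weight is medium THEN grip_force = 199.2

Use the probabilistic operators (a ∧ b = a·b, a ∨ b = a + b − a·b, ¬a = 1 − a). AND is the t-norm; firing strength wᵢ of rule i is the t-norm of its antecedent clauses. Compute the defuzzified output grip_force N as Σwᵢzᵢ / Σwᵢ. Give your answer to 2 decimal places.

68.12

R1 (z=18.8): firm=0.41 → w = 0.4100
R2 (z=190.0): rigid=0.15, major=0.49; AND[a·b] → w = 0.0735
R3 (z=118.0): ¬major=1−0.49=0.51, rigid=0.15; AND[a·b] → w = 0.0765
R4 (z=199.2): none=0.08, medium=0.71; AND[a·b] → w = 0.0568
Weighted average = (0.4100·18.8 + 0.0735·190.0 + 0.0765·118.0 + 0.0568·199.2) / (0.4100 + 0.0735 + 0.0765 + 0.0568)
  = 42.0146 / 0.6168 = 68.12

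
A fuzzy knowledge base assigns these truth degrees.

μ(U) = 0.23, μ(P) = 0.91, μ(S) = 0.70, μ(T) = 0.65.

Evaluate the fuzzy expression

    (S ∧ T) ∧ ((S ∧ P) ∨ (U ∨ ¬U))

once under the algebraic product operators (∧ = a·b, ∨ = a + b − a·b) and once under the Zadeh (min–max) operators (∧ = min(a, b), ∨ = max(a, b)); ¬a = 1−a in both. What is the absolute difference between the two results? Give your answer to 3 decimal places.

0.224

Under algebraic product:
  S ∧ T = a·b on (0.7000, 0.6500) = 0.4550
  S ∧ P = a·b on (0.7000, 0.9100) = 0.6370
  ¬U = 1 − 0.2300 = 0.7700
  U ∨ ¬U = a + b − a·b on (0.2300, 0.7700) = 0.8229
  (S ∧ P) ∨ (U ∨ ¬U) = a + b − a·b on (0.6370, 0.8229) = 0.9357
  (S ∧ T) ∧ ((S ∧ P) ∨ (U ∨ ¬U)) = a·b on (0.4550, 0.9357) = 0.4257
  → value = 0.4257
Under Zadeh (min–max):
  S ∧ T = min(a, b) on (0.70, 0.65) = 0.65
  S ∧ P = min(a, b) on (0.70, 0.91) = 0.70
  ¬U = 1 − 0.23 = 0.77
  U ∨ ¬U = max(a, b) on (0.23, 0.77) = 0.77
  (S ∧ P) ∨ (U ∨ ¬U) = max(a, b) on (0.70, 0.77) = 0.77
  (S ∧ T) ∧ ((S ∧ P) ∨ (U ∨ ¬U)) = min(a, b) on (0.65, 0.77) = 0.65
  → value = 0.6500
|0.4257 − 0.6500| = 0.224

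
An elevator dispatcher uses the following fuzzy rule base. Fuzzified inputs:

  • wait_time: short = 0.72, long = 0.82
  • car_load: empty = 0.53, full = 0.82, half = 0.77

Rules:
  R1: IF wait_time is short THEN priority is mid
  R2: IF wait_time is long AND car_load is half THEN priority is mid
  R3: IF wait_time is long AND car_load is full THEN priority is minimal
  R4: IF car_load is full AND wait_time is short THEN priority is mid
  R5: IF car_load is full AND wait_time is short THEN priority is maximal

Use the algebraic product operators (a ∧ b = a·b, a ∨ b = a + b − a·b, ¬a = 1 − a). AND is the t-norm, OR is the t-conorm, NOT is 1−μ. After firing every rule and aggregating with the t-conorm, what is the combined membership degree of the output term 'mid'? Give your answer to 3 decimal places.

R1: short=0.72 → w = 0.7200
R2: long=0.82, half=0.77; AND[a·b] → w = 0.6314
R3: long=0.82, full=0.82; AND[a·b] → w = 0.6724
R4: full=0.82, short=0.72; AND[a·b] → w = 0.5904
R5: full=0.82, short=0.72; AND[a·b] → w = 0.5904
Rules with consequent 'mid': {R1, R2, R4} → strengths 0.7200, 0.6314, 0.5904
Aggregate via t-conorm [a + b − a·b]: 0.9577

0.958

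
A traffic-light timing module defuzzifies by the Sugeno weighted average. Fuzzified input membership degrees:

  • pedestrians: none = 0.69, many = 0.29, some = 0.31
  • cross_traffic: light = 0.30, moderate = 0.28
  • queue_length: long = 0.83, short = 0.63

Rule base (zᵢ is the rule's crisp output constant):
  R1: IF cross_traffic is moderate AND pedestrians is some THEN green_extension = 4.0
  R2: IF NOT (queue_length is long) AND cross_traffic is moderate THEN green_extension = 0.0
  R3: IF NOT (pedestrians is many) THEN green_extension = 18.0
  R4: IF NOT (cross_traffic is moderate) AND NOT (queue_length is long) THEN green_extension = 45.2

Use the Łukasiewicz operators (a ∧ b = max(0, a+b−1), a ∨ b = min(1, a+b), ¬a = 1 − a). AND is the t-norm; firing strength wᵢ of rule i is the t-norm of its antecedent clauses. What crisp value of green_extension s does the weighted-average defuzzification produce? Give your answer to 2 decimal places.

18.00

R1 (z=4.0): moderate=0.28, some=0.31; AND[max(0, a+b−1)] → w = 0.00
R2 (z=0.0): ¬long=1−0.83=0.17, moderate=0.28; AND[max(0, a+b−1)] → w = 0.00
R3 (z=18.0): ¬many=1−0.29=0.71 → w = 0.71
R4 (z=45.2): ¬moderate=1−0.28=0.72, ¬long=1−0.83=0.17; AND[max(0, a+b−1)] → w = 0.00
Weighted average = (0.00·4.0 + 0.00·0.0 + 0.71·18.0 + 0.00·45.2) / (0.00 + 0.00 + 0.71 + 0.00)
  = 12.7800 / 0.7100 = 18.00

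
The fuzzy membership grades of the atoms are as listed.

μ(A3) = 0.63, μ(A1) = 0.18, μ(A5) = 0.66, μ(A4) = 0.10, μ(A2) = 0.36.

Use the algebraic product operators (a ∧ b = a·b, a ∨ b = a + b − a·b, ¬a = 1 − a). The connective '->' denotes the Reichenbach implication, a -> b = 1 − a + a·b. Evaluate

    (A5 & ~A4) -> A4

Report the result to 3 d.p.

0.465

~A4 = 1 − 0.1000 = 0.9000
A5 & ~A4 = a·b on (0.6600, 0.9000) = 0.5940
(A5 & ~A4) -> A4  [Reichenbach: 1 − a + a·b] with a=0.5940, b=0.1000 → 0.4654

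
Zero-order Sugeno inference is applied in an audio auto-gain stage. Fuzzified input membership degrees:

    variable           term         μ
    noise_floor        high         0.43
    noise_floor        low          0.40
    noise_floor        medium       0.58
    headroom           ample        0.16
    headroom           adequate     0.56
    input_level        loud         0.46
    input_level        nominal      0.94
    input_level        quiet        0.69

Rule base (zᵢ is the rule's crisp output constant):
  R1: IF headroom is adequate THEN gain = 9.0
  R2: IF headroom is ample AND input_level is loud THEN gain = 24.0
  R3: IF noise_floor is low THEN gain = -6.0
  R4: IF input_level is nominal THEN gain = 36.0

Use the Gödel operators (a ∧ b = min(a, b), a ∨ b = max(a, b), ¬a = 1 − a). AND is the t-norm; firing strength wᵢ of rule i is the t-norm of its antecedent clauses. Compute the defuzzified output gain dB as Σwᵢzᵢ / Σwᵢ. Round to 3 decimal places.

R1 (z=9.0): adequate=0.56 → w = 0.56
R2 (z=24.0): ample=0.16, loud=0.46; AND[min(a, b)] → w = 0.16
R3 (z=-6.0): low=0.40 → w = 0.40
R4 (z=36.0): nominal=0.94 → w = 0.94
Weighted average = (0.56·9.0 + 0.16·24.0 + 0.40·-6.0 + 0.94·36.0) / (0.56 + 0.16 + 0.40 + 0.94)
  = 40.3200 / 2.0600 = 19.573

19.573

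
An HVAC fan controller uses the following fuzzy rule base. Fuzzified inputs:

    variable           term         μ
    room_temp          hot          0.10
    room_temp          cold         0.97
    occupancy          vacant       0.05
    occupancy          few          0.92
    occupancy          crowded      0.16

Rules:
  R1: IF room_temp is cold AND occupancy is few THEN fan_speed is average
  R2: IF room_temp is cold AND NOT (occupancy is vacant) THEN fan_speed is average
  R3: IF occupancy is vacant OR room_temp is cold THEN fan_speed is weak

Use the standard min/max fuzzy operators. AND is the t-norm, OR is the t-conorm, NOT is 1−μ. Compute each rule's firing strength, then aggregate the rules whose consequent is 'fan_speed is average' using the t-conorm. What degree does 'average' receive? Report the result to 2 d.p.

R1: cold=0.97, few=0.92; AND[min(a, b)] → w = 0.92
R2: cold=0.97, ¬vacant=1−0.05=0.95; AND[min(a, b)] → w = 0.95
R3: vacant=0.05, cold=0.97; OR[max(a, b)] → w = 0.97
Rules with consequent 'average': {R1, R2} → strengths 0.92, 0.95
Aggregate via t-conorm [max(a, b)]: 0.95

0.95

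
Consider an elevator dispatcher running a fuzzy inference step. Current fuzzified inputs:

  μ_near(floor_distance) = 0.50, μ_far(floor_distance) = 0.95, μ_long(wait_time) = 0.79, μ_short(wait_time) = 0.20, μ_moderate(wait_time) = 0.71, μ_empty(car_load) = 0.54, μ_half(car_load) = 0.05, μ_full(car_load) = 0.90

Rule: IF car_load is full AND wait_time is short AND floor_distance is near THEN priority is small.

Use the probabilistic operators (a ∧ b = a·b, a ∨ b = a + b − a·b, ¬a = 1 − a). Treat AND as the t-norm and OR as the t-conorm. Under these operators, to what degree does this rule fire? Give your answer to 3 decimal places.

firing strength: full=0.90, short=0.20, near=0.50; AND[a·b] → w = 0.0900

0.090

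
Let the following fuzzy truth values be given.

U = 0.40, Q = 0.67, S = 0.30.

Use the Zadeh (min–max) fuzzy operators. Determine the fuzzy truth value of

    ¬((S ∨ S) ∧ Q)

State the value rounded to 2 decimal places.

S ∨ S = max(a, b) on (0.30, 0.30) = 0.30
(S ∨ S) ∧ Q = min(a, b) on (0.30, 0.67) = 0.30
¬((S ∨ S) ∧ Q) = 1 − 0.30 = 0.70

0.70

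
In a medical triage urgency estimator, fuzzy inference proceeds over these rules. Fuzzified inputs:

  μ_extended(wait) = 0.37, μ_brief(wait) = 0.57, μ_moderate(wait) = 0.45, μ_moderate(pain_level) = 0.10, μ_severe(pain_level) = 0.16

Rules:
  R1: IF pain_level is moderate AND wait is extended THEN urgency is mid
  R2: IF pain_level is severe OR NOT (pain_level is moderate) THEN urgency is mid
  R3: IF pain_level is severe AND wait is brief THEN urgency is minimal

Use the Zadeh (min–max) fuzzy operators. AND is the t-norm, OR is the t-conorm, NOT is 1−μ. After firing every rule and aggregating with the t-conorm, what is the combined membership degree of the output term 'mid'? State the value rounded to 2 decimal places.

0.90

R1: moderate=0.10, extended=0.37; AND[min(a, b)] → w = 0.10
R2: severe=0.16, ¬moderate=1−0.10=0.90; OR[max(a, b)] → w = 0.90
R3: severe=0.16, brief=0.57; AND[min(a, b)] → w = 0.16
Rules with consequent 'mid': {R1, R2} → strengths 0.10, 0.90
Aggregate via t-conorm [max(a, b)]: 0.90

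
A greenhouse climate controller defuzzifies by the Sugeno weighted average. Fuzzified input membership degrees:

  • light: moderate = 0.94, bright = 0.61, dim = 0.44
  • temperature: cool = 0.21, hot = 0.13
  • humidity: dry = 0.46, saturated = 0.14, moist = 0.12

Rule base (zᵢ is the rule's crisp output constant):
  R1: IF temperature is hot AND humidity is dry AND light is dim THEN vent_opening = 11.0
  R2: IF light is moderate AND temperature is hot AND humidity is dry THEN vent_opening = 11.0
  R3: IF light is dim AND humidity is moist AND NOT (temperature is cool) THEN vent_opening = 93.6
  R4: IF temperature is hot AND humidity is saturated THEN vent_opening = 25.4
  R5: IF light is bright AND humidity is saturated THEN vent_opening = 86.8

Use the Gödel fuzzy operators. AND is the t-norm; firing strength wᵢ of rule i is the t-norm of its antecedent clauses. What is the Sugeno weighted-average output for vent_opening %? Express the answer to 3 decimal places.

R1 (z=11.0): hot=0.13, dry=0.46, dim=0.44; AND[min(a, b)] → w = 0.13
R2 (z=11.0): moderate=0.94, hot=0.13, dry=0.46; AND[min(a, b)] → w = 0.13
R3 (z=93.6): dim=0.44, moist=0.12, ¬cool=1−0.21=0.79; AND[min(a, b)] → w = 0.12
R4 (z=25.4): hot=0.13, saturated=0.14; AND[min(a, b)] → w = 0.13
R5 (z=86.8): bright=0.61, saturated=0.14; AND[min(a, b)] → w = 0.14
Weighted average = (0.13·11.0 + 0.13·11.0 + 0.12·93.6 + 0.13·25.4 + 0.14·86.8) / (0.13 + 0.13 + 0.12 + 0.13 + 0.14)
  = 29.5460 / 0.6500 = 45.455

45.455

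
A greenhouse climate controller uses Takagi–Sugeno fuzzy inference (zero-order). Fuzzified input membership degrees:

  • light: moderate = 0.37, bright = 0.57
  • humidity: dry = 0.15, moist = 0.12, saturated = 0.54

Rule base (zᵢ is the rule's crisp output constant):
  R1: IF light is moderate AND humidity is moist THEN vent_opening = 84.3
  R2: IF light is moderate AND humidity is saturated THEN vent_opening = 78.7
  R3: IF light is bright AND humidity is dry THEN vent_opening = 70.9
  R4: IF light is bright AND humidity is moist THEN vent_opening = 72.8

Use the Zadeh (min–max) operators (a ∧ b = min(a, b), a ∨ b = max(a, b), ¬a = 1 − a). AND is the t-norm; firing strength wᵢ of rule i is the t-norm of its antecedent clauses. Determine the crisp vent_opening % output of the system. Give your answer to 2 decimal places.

R1 (z=84.3): moderate=0.37, moist=0.12; AND[min(a, b)] → w = 0.12
R2 (z=78.7): moderate=0.37, saturated=0.54; AND[min(a, b)] → w = 0.37
R3 (z=70.9): bright=0.57, dry=0.15; AND[min(a, b)] → w = 0.15
R4 (z=72.8): bright=0.57, moist=0.12; AND[min(a, b)] → w = 0.12
Weighted average = (0.12·84.3 + 0.37·78.7 + 0.15·70.9 + 0.12·72.8) / (0.12 + 0.37 + 0.15 + 0.12)
  = 58.6060 / 0.7600 = 77.11

77.11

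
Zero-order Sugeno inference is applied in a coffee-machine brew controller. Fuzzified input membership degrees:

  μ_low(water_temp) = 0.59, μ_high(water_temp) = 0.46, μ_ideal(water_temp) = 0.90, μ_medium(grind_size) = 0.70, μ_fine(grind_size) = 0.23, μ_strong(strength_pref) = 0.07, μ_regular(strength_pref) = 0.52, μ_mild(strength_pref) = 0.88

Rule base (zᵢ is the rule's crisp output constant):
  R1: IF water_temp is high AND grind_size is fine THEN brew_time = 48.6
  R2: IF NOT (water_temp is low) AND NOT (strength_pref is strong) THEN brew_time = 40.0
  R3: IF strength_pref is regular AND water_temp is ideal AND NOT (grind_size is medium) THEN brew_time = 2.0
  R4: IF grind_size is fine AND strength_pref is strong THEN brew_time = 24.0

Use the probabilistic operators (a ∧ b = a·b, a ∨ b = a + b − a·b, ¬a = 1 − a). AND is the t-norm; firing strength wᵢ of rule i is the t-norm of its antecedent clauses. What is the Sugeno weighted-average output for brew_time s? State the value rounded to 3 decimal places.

32.724

R1 (z=48.6): high=0.46, fine=0.23; AND[a·b] → w = 0.1058
R2 (z=40.0): ¬low=1−0.59=0.41, ¬strong=1−0.07=0.93; AND[a·b] → w = 0.3813
R3 (z=2.0): regular=0.52, ideal=0.90, ¬medium=1−0.70=0.30; AND[a·b] → w = 0.1404
R4 (z=24.0): fine=0.23, strong=0.07; AND[a·b] → w = 0.0161
Weighted average = (0.1058·48.6 + 0.3813·40.0 + 0.1404·2.0 + 0.0161·24.0) / (0.1058 + 0.3813 + 0.1404 + 0.0161)
  = 21.0611 / 0.6436 = 32.724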